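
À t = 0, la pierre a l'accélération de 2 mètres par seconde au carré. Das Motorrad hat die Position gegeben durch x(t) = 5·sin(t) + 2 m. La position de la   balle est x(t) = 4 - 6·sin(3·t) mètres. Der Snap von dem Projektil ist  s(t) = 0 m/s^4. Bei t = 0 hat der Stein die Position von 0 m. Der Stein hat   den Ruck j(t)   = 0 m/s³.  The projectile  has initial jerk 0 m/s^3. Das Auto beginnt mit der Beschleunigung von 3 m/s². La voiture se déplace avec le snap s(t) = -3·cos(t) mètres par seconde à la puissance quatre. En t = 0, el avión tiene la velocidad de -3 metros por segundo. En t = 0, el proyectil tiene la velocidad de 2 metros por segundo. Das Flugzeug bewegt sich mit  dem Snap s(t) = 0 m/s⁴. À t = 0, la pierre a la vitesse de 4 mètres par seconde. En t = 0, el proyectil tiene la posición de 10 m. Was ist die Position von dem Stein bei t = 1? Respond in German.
Um dies zu lösen, müssen wir 3 Integrale unserer Gleichung für den Ruck j(t) = 0 finden. Durch Integration von dem Ruck und Verwendung der Anfangsbedingung a(0) = 2, erhalten wir a(t) = 2. Das Integral von der Beschleunigung, mit v(0) = 4, ergibt die Geschwindigkeit: v(t) = 2·t + 4. Mit ∫v(t)dt und Anwendung von x(0) = 0, finden wir x(t) = t^2 + 4·t. Wir haben die Position x(t) = t^2 + 4·t. Durch Einsetzen von t = 1: x(1) = 5.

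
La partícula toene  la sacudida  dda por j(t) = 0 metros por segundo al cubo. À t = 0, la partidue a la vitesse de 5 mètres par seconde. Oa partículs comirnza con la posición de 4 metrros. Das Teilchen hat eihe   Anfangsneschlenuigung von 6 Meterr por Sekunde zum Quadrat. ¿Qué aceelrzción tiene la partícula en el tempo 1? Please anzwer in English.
Starting from jerk j(t) = 0, we take 1 integral. The integral of jerk is acceleration. Using a(0) = 6, we get a(t) = 6. Using a(t) = 6 and substituting t = 1, we find a = 6.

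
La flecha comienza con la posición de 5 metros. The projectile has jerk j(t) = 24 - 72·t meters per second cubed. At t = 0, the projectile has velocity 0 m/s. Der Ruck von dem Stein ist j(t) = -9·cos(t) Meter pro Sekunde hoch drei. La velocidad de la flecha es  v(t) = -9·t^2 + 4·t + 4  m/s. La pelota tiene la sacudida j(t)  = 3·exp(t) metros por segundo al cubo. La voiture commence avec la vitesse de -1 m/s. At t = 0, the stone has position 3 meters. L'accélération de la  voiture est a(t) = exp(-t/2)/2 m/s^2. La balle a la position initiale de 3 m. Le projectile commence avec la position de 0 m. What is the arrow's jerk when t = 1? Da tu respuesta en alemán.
Um dies zu lösen, müssen wir 2 Ableitungen unserer Gleichung für die Geschwindigkeit v(t) = -9·t^2 + 4·t + 4 nehmen. Durch Ableiten von der Geschwindigkeit erhalten wir die Beschleunigung: a(t) = 4 - 18·t. Die Ableitung von der Beschleunigung ergibt den Ruck: j(t) = -18. Aus der Gleichung für den Ruck j(t) = -18, setzen wir t = 1 ein und erhalten j = -18.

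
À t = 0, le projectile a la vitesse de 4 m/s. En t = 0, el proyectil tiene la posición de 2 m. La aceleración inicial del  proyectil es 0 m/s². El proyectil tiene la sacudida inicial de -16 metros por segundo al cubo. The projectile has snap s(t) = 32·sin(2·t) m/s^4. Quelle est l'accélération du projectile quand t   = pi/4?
Nous devons trouver la primitive de notre équation du snap s(t) = 32·sin(2·t) 2 fois. L'intégrale du snap, avec j(0) = -16, donne le jerk: j(t) = -16·cos(2·t). En prenant ∫j(t)dt et en appliquant a(0) = 0, nous trouvons a(t) = -8·sin(2·t). En utilisant a(t) = -8·sin(2·t) et en substituant t = pi/4, nous trouvons a = -8.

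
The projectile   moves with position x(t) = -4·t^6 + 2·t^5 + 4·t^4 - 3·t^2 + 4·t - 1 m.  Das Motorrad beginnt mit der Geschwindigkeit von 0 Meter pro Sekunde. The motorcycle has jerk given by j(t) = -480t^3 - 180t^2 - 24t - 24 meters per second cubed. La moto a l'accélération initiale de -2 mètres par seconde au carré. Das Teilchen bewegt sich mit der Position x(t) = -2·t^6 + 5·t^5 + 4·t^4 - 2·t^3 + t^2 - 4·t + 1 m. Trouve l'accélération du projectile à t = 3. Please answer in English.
We must differentiate our position equation x(t) = -4·t^6 + 2·t^5 + 4·t^4 - 3·t^2 + 4·t - 1 2 times. The derivative of position gives velocity: v(t) = -24·t^5 + 10·t^4 + 16·t^3 - 6·t + 4. Taking d/dt of v(t), we find a(t) = -120·t^4 + 40·t^3 + 48·t^2 - 6. From the given acceleration equation a(t) = -120·t^4 + 40·t^3 + 48·t^2 - 6, we substitute t = 3 to get a = -8214.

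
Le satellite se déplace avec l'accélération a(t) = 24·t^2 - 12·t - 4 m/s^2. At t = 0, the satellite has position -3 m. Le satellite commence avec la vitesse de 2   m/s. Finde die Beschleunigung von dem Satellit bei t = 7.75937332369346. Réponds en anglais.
We have acceleration a(t) = 24·t^2 - 12·t - 4. Substituting t = 7.75937332369346: a(7.75937332369346) = 1347.87650515037.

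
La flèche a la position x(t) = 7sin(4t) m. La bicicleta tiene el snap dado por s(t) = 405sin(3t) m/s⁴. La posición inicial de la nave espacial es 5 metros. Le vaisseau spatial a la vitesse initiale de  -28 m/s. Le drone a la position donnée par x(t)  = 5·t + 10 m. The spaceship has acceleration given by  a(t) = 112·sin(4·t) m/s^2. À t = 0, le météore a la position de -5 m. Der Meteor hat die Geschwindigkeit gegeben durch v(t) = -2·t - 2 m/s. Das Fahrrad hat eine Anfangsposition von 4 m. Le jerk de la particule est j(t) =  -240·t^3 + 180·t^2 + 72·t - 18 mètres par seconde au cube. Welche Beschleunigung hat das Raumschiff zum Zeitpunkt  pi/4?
Wir haben die Beschleunigung a(t) = 112·sin(4·t). Durch Einsetzen von t = pi/4: a(pi/4) = 0.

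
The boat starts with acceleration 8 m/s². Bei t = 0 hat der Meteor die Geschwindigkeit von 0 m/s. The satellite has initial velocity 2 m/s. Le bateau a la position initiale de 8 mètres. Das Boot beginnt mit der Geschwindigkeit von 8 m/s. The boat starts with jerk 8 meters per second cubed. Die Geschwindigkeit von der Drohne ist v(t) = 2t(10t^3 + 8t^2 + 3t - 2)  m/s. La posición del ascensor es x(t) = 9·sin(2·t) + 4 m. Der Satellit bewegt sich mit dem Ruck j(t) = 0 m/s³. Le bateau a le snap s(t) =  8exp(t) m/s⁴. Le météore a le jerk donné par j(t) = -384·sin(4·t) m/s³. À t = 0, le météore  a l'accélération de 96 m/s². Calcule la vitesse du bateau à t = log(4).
Pour résoudre ceci, nous devons prendre 3 primitives de notre équation du snap s(t) = 8·exp(t). En prenant ∫s(t)dt et en appliquant j(0) = 8, nous trouvons j(t) = 8·exp(t). La primitive du jerk, avec a(0) = 8, donne l'accélération: a(t) = 8·exp(t). L'intégrale de l'accélération, avec v(0) = 8, donne la vitesse: v(t) = 8·exp(t). En utilisant v(t) = 8·exp(t) et en substituant t = log(4), nous trouvons v = 32.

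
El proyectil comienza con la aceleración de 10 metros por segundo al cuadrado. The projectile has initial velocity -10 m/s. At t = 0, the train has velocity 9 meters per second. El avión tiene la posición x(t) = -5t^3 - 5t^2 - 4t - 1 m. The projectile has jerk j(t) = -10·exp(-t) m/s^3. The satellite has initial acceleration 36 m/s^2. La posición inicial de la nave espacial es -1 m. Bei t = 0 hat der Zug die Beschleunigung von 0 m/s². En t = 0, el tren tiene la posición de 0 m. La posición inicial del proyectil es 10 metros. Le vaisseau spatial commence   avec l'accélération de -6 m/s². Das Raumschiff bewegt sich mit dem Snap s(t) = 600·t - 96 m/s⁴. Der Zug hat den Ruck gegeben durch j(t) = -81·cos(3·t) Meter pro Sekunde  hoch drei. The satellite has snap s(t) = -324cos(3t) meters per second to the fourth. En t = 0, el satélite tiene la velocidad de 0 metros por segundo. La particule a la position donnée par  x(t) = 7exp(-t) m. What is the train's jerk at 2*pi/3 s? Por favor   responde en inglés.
We have jerk j(t) = -81·cos(3·t). Substituting t = 2*pi/3: j(2*pi/3) = -81.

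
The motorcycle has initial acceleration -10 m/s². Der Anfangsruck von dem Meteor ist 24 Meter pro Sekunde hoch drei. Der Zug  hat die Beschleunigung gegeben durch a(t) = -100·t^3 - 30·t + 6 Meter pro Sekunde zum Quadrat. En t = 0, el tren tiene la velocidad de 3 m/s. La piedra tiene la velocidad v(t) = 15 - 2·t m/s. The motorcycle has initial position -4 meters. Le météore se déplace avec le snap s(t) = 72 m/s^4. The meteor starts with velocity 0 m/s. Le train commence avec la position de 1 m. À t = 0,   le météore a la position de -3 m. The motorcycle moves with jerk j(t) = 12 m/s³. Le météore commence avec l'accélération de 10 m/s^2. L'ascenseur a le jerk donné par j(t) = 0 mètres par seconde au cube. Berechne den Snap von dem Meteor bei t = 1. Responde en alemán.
Mit s(t) = 72 und Einsetzen von t = 1, finden wir s = 72.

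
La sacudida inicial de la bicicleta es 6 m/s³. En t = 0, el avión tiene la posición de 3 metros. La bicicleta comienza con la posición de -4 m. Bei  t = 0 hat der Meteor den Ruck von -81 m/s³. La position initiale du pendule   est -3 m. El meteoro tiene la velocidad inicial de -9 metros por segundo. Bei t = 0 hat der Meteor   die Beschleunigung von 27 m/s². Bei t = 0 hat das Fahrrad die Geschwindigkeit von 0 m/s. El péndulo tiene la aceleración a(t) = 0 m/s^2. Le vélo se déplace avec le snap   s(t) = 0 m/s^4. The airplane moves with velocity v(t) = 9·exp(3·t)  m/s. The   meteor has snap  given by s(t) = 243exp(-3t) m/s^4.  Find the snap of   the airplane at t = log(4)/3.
We must differentiate our velocity equation v(t) = 9·exp(3·t) 3 times. Taking d/dt of v(t), we find a(t) = 27·exp(3·t). Differentiating acceleration, we get jerk: j(t) = 81·exp(3·t). Taking d/dt of j(t), we find s(t) = 243·exp(3·t). From the given snap equation s(t) = 243·exp(3·t), we substitute t = log(4)/3 to get s = 972.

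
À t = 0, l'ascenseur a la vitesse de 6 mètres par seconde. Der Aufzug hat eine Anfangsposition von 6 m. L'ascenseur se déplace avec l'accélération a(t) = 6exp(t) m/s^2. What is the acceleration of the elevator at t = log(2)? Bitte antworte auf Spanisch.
Tenemos la aceleración a(t) = 6·exp(t). Sustituyendo t = log(2): a(log(2)) = 12.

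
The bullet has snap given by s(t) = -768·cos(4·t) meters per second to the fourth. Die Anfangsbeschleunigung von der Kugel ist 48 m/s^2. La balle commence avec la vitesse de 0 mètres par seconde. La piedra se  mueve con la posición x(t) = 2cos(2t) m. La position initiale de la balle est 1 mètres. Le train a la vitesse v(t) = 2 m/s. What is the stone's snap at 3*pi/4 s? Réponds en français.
En partant de la position x(t) = 2·cos(2·t), nous prenons 4 dérivées. En dérivant la position, nous obtenons la vitesse: v(t) = -4·sin(2·t). La dérivée de la vitesse donne l'accélération: a(t) = -8·cos(2·t). La dérivée de l'accélération donne le jerk: j(t) = 16·sin(2·t). La dérivée du jerk donne le snap: s(t) = 32·cos(2·t). Nous avons le snap s(t) = 32·cos(2·t). En substituant t = 3*pi/4: s(3*pi/4) = 0.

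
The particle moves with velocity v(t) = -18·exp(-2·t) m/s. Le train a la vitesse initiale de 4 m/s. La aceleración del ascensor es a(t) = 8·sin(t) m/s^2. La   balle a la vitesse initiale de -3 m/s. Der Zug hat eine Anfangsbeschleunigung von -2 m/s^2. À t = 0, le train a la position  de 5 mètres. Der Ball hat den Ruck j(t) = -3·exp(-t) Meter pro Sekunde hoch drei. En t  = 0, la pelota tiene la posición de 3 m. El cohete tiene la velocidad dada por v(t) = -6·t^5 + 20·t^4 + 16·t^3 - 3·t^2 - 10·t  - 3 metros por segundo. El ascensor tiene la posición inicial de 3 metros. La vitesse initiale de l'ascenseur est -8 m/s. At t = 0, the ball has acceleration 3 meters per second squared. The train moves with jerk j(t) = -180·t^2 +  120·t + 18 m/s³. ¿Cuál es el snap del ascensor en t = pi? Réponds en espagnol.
Para resolver esto, necesitamos tomar 2 derivadas de nuestra ecuación de la aceleración a(t) = 8·sin(t). La derivada de la aceleración da la sacudida: j(t) = 8·cos(t). La derivada de la sacudida da el snap: s(t) = -8·sin(t). De la ecuación del snap s(t) = -8·sin(t), sustituimos t = pi para obtener s = 0.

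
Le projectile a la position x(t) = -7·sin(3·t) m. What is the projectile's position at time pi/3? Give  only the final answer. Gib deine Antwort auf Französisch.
La position à t = pi/3 est x = 0.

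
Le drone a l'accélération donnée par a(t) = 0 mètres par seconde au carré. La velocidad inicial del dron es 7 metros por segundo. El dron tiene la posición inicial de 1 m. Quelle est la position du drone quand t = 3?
Nous devons intégrer notre équation de l'accélération a(t) = 0 2 fois. En prenant ∫a(t)dt et en appliquant v(0) = 7, nous trouvons v(t) = 7. En prenant ∫v(t)dt et en appliquant x(0) = 1, nous trouvons x(t) = 7·t + 1. En utilisant x(t) = 7·t + 1 et en substituant t = 3, nous trouvons x = 22.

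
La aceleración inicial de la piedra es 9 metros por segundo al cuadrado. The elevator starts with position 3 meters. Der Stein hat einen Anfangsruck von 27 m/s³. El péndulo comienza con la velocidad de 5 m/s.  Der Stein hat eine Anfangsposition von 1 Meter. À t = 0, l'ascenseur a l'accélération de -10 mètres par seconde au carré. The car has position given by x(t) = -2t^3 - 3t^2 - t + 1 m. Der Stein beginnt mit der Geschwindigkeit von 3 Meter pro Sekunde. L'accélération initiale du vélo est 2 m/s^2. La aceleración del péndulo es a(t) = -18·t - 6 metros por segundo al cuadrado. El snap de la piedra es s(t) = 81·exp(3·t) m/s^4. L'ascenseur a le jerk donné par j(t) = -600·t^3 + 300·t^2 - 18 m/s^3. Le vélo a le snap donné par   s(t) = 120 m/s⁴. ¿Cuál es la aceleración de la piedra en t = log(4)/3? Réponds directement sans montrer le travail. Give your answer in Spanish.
La respuesta es 36.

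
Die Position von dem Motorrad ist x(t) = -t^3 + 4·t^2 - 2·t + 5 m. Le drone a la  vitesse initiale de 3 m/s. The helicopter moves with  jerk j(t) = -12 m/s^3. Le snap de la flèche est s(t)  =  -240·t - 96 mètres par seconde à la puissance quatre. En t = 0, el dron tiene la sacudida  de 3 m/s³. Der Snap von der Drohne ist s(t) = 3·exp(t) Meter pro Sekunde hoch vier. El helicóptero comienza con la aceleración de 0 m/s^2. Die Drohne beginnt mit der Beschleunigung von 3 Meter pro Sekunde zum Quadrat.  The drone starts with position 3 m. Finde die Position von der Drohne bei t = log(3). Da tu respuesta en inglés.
To find the answer, we compute 4 integrals of s(t) = 3·exp(t). Finding the antiderivative of s(t) and using j(0) = 3: j(t) = 3·exp(t). Taking ∫j(t)dt and applying a(0) = 3, we find a(t) = 3·exp(t). The integral of acceleration is velocity. Using v(0) = 3, we get v(t) = 3·exp(t). Finding the integral of v(t) and using x(0) = 3: x(t) = 3·exp(t). Using x(t) = 3·exp(t) and substituting t = log(3), we find x = 9.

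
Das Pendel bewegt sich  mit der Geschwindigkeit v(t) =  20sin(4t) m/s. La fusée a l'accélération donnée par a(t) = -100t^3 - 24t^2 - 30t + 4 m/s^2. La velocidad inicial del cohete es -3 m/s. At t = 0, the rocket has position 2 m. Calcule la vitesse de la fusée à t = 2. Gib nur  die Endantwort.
v(2) = -519.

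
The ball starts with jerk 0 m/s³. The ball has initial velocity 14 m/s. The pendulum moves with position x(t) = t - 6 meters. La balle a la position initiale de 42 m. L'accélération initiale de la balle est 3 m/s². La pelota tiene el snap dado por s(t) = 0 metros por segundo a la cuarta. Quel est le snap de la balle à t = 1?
De l'équation du snap s(t) = 0, nous substituons t = 1 pour obtenir s = 0.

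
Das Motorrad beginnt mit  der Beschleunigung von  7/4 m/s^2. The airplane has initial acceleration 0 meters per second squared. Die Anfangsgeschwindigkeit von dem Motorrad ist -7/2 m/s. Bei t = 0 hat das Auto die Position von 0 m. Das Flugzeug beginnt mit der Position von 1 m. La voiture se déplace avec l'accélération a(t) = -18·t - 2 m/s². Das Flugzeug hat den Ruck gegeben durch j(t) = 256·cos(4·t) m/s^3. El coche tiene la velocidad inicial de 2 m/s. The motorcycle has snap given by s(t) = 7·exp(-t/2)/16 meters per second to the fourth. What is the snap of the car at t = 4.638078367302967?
We must differentiate our acceleration equation a(t) = -18·t - 2 2 times. The derivative of acceleration gives jerk: j(t) = -18. Differentiating jerk, we get snap: s(t) = 0. Using s(t) = 0 and substituting t = 4.638078367302967, we find s = 0.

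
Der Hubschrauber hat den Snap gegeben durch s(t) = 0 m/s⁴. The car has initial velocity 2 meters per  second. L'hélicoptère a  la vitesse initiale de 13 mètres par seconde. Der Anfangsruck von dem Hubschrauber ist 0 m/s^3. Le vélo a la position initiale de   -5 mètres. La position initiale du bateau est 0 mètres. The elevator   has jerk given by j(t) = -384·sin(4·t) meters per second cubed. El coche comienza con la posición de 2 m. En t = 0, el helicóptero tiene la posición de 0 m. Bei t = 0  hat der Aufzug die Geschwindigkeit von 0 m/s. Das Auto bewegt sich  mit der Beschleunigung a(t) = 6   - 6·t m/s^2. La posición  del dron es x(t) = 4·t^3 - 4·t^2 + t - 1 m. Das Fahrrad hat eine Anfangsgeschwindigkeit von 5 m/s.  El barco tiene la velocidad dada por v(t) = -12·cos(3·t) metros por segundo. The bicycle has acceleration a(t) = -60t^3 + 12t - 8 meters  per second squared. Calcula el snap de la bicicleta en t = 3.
Partiendo de la aceleración a(t) = -60·t^3 + 12·t - 8, tomamos 2 derivadas. Derivando la aceleración, obtenemos la sacudida: j(t) = 12 - 180·t^2. La derivada de la sacudida da el snap: s(t) = -360·t. De la ecuación del snap s(t) = -360·t, sustituimos t = 3 para obtener s = -1080.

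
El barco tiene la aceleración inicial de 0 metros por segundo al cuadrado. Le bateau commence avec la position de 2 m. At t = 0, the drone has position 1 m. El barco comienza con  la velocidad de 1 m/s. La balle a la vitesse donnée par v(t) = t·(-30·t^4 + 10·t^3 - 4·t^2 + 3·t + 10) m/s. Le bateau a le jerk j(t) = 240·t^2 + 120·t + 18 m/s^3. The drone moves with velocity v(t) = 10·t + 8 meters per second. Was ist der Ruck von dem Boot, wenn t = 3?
Aus der Gleichung für den Ruck j(t) = 240·t^2 + 120·t + 18, setzen wir t = 3 ein und erhalten j = 2538.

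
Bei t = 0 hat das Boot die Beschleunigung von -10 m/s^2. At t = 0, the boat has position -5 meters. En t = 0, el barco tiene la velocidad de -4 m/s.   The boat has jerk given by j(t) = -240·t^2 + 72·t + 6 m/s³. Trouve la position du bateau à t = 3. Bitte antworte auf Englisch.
We need to integrate our jerk equation j(t) = -240·t^2 + 72·t + 6 3 times. The antiderivative of jerk is acceleration. Using a(0) = -10, we get a(t) = -80·t^3 + 36·t^2 + 6·t - 10. Taking ∫a(t)dt and applying v(0) = -4, we find v(t) = -20·t^4 + 12·t^3 + 3·t^2 - 10·t - 4. The integral of velocity, with x(0) = -5, gives position: x(t) = -4·t^5 + 3·t^4 + t^3 - 5·t^2 - 4·t - 5. Using x(t) = -4·t^5 + 3·t^4 + t^3 - 5·t^2 - 4·t - 5 and substituting t = 3, we find x = -764.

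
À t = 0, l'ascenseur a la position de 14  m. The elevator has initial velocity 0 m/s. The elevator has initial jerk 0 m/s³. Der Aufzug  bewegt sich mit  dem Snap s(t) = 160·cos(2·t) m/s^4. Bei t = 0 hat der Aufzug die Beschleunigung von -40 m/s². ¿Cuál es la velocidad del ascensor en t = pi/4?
Para resolver esto, necesitamos tomar 3 integrales de nuestra ecuación del snap s(t) = 160·cos(2·t). La integral del snap, con j(0) = 0, da la sacudida: j(t) = 80·sin(2·t). Integrando la sacudida y usando la condición inicial a(0) = -40, obtenemos a(t) = -40·cos(2·t). Tomando ∫a(t)dt y aplicando v(0) = 0, encontramos v(t) = -20·sin(2·t). Tenemos la velocidad v(t) = -20·sin(2·t). Sustituyendo t = pi/4: v(pi/4) = -20.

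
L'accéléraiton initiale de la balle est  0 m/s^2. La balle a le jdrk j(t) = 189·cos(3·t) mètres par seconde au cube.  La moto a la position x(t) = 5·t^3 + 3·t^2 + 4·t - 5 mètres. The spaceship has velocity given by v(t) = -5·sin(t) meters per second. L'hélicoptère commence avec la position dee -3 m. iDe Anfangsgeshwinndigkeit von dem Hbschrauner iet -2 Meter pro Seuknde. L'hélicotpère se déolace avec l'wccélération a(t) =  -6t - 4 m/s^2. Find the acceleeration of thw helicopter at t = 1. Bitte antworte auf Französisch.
Nous avons l'accélération a(t) = -6·t - 4. En substituant t = 1: a(1) = -10.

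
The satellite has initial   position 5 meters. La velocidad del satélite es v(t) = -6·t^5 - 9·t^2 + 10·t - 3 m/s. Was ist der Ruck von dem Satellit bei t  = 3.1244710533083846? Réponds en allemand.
Ausgehend von der Geschwindigkeit v(t) = -6·t^5 - 9·t^2 + 10·t - 3, nehmen wir 2 Ableitungen. Mit d/dt von v(t) finden wir a(t) = -30·t^4 - 18·t + 10. Die Ableitung von der Beschleunigung ergibt den Ruck: j(t) = -120·t^3 - 18. Wir haben den Ruck j(t) = -120·t^3 - 18. Durch Einsetzen von t = 3.1244710533083846: j(3.1244710533083846) = -3678.25011152721.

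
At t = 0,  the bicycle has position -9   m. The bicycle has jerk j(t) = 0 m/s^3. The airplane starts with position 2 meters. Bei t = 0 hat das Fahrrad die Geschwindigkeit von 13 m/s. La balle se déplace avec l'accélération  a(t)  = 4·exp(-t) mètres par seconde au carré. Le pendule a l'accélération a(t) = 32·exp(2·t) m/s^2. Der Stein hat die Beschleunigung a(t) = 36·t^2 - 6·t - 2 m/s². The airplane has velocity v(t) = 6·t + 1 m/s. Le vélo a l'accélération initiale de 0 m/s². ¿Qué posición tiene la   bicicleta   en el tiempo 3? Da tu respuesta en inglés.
We must find the antiderivative of our jerk equation j(t) = 0 3 times. Taking ∫j(t)dt and applying a(0) = 0, we find a(t) = 0. Finding the integral of a(t) and using v(0) = 13: v(t) = 13. Integrating velocity and using the initial condition x(0) = -9, we get x(t) = 13·t - 9. Using x(t) = 13·t - 9 and substituting t = 3, we find x = 30.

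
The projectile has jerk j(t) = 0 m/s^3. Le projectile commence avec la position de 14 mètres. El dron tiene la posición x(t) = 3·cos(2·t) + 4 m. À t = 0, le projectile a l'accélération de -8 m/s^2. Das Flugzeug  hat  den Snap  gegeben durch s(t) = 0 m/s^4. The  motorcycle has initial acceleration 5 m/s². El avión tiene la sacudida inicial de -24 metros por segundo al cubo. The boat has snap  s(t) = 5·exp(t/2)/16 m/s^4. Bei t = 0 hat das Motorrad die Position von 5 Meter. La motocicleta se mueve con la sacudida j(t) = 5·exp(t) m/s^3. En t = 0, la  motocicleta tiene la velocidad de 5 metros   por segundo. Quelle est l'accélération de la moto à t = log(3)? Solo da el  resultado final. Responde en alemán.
Bei t = log(3), a = 15.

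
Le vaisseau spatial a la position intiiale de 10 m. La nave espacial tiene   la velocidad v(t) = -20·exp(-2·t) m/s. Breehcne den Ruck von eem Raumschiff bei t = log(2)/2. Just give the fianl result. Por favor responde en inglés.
At t = log(2)/2, j = -40.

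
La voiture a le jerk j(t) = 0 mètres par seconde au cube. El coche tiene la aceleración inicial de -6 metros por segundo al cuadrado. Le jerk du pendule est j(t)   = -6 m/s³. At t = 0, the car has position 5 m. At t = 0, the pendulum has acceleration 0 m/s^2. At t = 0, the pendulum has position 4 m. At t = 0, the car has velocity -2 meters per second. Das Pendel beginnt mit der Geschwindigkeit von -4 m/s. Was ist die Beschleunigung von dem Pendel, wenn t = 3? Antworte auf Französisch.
Nous devons intégrer notre équation du jerk j(t) = -6 1 fois. En intégrant le jerk et en utilisant la condition initiale a(0) = 0, nous obtenons a(t) = -6·t. En utilisant a(t) = -6·t et en substituant t = 3, nous trouvons a = -18.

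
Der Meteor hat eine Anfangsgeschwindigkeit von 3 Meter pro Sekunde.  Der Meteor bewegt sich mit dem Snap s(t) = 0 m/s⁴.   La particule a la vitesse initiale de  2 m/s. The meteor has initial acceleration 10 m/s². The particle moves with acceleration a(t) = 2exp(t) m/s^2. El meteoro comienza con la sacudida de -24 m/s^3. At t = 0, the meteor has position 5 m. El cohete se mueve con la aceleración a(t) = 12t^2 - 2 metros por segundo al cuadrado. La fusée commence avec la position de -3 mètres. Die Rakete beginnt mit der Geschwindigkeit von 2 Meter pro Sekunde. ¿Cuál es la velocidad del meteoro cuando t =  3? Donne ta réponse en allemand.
Um dies zu lösen, müssen wir 3 Stammfunktionen unserer Gleichung für den Snap s(t) = 0 finden. Die Stammfunktion von dem Snap, mit j(0) = -24, ergibt den Ruck: j(t) = -24. Die Stammfunktion von dem Ruck, mit a(0) = 10, ergibt die Beschleunigung: a(t) = 10 - 24·t. Durch Integration von der Beschleunigung und Verwendung der Anfangsbedingung v(0) = 3, erhalten wir v(t) = -12·t^2 + 10·t + 3. Mit v(t) = -12·t^2 + 10·t + 3 und Einsetzen von t = 3, finden wir v = -75.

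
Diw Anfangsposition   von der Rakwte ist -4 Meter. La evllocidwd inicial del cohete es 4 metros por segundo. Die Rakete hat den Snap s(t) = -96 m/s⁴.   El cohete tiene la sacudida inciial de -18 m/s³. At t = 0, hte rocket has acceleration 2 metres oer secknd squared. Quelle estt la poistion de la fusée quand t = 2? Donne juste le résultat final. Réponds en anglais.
The answer is -80.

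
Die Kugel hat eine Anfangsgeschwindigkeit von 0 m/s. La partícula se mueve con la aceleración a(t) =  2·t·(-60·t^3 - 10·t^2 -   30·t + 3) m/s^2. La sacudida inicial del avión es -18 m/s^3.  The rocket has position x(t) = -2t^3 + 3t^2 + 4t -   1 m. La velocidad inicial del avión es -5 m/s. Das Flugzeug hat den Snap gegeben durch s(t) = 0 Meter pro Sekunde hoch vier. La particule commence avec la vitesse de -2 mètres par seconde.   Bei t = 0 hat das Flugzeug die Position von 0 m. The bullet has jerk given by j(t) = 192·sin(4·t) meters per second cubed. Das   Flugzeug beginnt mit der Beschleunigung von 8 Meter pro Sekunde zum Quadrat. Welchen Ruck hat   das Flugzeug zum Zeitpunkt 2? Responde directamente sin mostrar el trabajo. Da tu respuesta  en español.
La respuesta es -18.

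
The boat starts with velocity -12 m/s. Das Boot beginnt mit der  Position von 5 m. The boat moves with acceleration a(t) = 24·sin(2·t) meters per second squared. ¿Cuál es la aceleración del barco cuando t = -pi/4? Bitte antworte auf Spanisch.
Tenemos la aceleración a(t) = 24·sin(2·t). Sustituyendo t = -pi/4: a(-pi/4) = -24.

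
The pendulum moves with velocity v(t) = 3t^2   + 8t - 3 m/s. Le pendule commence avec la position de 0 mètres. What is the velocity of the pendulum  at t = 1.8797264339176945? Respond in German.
Aus der Gleichung für die Geschwindigkeit v(t) = 3·t^2 + 8·t - 3, setzen wir t = 1.8797264339176945 ein und erhalten v = 22.6379258704484.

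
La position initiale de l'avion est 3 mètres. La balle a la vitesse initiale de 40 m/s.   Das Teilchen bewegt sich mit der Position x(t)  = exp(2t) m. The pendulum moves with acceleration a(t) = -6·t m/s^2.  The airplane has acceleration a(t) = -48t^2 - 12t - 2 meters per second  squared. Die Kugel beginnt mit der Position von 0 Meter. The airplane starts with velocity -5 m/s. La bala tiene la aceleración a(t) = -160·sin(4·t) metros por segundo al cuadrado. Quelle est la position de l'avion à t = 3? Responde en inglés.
We need to integrate our acceleration equation a(t) = -48·t^2 - 12·t - 2 2 times. The integral of acceleration, with v(0) = -5, gives velocity: v(t) = -16·t^3 - 6·t^2 - 2·t - 5. The integral of velocity, with x(0) = 3, gives position: x(t) = -4·t^4 - 2·t^3 - t^2 - 5·t + 3. We have position x(t) = -4·t^4 - 2·t^3 - t^2 - 5·t + 3. Substituting t = 3: x(3) = -399.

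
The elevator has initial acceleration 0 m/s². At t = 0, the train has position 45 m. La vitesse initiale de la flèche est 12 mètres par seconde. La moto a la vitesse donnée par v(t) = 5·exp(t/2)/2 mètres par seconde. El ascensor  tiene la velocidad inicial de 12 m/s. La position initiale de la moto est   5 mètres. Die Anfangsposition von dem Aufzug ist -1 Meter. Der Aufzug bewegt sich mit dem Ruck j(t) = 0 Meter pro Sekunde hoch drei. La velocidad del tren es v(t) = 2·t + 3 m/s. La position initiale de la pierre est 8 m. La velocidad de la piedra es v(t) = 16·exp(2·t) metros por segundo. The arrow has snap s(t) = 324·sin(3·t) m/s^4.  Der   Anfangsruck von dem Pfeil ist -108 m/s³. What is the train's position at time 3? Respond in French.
En partant de la vitesse v(t) = 2·t + 3, nous prenons 1 primitive. En prenant ∫v(t)dt et en appliquant x(0) = 45, nous trouvons x(t) = t^2 + 3·t + 45. De l'équation de la position x(t) = t^2 + 3·t + 45, nous substituons t = 3 pour obtenir x = 63.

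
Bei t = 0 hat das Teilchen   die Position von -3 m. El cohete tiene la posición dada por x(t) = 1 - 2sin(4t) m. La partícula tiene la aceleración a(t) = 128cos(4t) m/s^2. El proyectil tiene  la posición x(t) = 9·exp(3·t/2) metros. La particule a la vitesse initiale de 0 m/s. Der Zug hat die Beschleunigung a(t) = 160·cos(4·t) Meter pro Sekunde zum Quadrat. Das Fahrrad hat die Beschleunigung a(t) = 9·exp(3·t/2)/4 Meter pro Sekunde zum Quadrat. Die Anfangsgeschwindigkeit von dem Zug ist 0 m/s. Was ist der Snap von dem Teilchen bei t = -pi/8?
Wir müssen unsere Gleichung für die Beschleunigung a(t) = 128·cos(4·t) 2-mal ableiten. Die Ableitung von der Beschleunigung ergibt den Ruck: j(t) = -512·sin(4·t). Durch Ableiten von dem Ruck erhalten wir den Snap: s(t) = -2048·cos(4·t). Aus der Gleichung für den Snap s(t) = -2048·cos(4·t), setzen wir t = -pi/8 ein und erhalten s = 0.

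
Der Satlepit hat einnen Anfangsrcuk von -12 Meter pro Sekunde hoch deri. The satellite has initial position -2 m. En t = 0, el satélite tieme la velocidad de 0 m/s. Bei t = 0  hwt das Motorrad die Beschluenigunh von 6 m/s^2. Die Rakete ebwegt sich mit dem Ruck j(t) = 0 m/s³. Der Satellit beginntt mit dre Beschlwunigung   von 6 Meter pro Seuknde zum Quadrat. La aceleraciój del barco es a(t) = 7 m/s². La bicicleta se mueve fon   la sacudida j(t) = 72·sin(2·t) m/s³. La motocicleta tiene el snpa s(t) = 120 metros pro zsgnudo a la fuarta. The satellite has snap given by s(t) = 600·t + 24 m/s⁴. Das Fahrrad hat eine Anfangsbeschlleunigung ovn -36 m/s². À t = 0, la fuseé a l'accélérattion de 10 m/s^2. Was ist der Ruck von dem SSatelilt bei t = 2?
Wir müssen unsere Gleichung für den Snap s(t) = 600·t + 24 1-mal integrieren. Mit ∫s(t)dt und Anwendung von j(0) = -12, finden wir j(t) = 300·t^2 + 24·t - 12. Mit j(t) = 300·t^2 + 24·t - 12 und Einsetzen von t = 2, finden wir j = 1236.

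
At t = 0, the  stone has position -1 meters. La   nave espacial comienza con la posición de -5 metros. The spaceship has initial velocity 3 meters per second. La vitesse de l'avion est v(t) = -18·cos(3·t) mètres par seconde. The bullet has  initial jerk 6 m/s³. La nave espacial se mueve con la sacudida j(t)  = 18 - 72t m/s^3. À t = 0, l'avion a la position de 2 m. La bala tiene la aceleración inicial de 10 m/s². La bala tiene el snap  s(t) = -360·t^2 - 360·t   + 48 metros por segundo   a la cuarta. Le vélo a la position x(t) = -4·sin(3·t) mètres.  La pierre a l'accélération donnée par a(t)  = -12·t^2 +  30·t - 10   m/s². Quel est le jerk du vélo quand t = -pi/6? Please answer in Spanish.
Para resolver esto, necesitamos tomar 3 derivadas de nuestra ecuación de la posición x(t) = -4·sin(3·t). Tomando d/dt de x(t), encontramos v(t) = -12·cos(3·t). La derivada de la velocidad da la aceleración: a(t) = 36·sin(3·t). Tomando d/dt de a(t), encontramos j(t) = 108·cos(3·t). Usando j(t) = 108·cos(3·t) y sustituyendo t = -pi/6, encontramos j = 0.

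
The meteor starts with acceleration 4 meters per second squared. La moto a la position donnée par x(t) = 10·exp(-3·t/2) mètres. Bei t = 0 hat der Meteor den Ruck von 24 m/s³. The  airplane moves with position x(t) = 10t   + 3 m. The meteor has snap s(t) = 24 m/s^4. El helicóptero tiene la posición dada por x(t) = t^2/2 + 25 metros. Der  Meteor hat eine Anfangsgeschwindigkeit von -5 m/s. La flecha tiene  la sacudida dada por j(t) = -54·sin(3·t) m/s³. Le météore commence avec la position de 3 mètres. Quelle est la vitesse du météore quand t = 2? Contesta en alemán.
Wir müssen unsere Gleichung für den Snap s(t) = 24 3-mal integrieren. Das Integral von dem Snap, mit j(0) = 24, ergibt den Ruck: j(t) = 24·t + 24. Das Integral von dem Ruck ist die Beschleunigung. Mit a(0) = 4 erhalten wir a(t) = 12·t^2 + 24·t + 4. Das Integral von der Beschleunigung ist die Geschwindigkeit. Mit v(0) = -5 erhalten wir v(t) = 4·t^3 + 12·t^2 + 4·t - 5. Aus der Gleichung für die Geschwindigkeit v(t) = 4·t^3 + 12·t^2 + 4·t - 5, setzen wir t = 2 ein und erhalten v = 83.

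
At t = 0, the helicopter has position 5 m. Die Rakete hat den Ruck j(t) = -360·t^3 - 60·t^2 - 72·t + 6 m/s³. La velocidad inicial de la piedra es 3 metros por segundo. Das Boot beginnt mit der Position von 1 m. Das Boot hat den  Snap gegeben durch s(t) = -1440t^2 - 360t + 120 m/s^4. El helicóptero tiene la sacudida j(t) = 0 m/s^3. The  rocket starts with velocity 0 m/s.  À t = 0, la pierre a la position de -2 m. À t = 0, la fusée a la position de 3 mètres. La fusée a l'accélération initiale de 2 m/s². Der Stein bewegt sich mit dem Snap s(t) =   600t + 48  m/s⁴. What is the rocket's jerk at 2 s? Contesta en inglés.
From the given jerk equation j(t) = -360·t^3 - 60·t^2 - 72·t + 6, we substitute t = 2 to get j = -3258.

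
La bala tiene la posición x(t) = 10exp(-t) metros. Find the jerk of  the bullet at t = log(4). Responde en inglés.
To solve this, we need to take 3 derivatives of our position equation x(t) = 10·exp(-t). Taking d/dt of x(t), we find v(t) = -10·exp(-t). Taking d/dt of v(t), we find a(t) = 10·exp(-t). The derivative of acceleration gives jerk: j(t) = -10·exp(-t). From the given jerk equation j(t) = -10·exp(-t), we substitute t = log(4) to get j = -5/2.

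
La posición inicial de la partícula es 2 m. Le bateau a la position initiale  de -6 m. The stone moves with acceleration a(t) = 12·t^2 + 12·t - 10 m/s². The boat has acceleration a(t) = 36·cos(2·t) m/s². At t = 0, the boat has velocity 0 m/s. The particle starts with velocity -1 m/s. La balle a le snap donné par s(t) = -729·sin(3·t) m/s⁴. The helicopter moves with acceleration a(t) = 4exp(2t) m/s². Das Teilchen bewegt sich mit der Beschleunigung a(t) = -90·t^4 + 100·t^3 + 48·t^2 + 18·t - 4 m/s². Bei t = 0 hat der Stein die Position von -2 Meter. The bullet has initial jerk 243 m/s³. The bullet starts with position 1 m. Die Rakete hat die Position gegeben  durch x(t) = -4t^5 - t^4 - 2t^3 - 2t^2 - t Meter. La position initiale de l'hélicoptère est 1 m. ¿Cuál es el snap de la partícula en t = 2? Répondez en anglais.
To solve this, we need to take 2 derivatives of our acceleration equation a(t) = -90·t^4 + 100·t^3 + 48·t^2 + 18·t - 4. Taking d/dt of a(t), we find j(t) = -360·t^3 + 300·t^2 + 96·t + 18. Differentiating jerk, we get snap: s(t) = -1080·t^2 + 600·t + 96. From the given snap equation s(t) = -1080·t^2 + 600·t + 96, we substitute t = 2 to get s = -3024.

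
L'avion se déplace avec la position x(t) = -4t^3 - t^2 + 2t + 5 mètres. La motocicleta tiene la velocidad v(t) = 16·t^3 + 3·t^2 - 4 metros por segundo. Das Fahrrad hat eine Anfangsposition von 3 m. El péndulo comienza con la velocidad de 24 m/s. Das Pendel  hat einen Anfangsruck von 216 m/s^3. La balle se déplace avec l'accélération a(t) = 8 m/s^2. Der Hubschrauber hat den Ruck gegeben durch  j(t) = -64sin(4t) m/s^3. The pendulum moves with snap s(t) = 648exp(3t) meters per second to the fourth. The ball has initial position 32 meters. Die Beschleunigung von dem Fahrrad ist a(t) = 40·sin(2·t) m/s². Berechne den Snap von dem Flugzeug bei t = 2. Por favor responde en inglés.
We must differentiate our position equation x(t) = -4·t^3 - t^2 + 2·t + 5 4 times. The derivative of position gives velocity: v(t) = -12·t^2 - 2·t + 2. Taking d/dt of v(t), we find a(t) = -24·t - 2. The derivative of acceleration gives jerk: j(t) = -24. The derivative of jerk gives snap: s(t) = 0. Using s(t) = 0 and substituting t = 2, we find s = 0.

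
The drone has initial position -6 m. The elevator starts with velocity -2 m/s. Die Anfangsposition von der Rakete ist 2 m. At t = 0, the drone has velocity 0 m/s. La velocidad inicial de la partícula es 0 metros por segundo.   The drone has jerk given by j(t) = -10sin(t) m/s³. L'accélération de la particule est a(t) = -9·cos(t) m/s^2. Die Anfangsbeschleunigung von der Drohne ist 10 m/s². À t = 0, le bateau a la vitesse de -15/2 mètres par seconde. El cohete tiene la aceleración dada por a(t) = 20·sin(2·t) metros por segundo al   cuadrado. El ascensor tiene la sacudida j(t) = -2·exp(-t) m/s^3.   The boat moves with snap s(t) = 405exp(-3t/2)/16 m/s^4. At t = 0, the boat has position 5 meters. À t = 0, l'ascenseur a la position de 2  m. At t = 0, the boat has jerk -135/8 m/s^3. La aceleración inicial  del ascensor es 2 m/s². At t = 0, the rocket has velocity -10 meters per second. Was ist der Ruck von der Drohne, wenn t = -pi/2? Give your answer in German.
Mit j(t) = -10·sin(t) und Einsetzen von t = -pi/2, finden wir j = 10.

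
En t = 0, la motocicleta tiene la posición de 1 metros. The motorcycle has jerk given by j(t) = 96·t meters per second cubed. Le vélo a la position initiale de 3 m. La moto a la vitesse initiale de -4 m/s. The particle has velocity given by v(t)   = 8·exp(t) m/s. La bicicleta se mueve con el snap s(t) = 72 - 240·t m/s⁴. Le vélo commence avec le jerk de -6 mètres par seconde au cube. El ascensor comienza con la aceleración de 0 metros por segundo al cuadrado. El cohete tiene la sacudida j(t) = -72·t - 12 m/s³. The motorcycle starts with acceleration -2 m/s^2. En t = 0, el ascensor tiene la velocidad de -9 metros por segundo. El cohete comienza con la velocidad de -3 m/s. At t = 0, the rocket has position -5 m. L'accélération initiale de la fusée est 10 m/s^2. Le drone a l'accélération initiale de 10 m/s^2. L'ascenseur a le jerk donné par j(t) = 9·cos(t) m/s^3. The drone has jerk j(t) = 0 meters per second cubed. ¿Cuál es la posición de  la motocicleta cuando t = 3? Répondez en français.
En partant du jerk j(t) = 96·t, nous prenons 3 intégrales. En prenant ∫j(t)dt et en appliquant a(0) = -2, nous trouvons a(t) = 48·t^2 - 2. En prenant ∫a(t)dt et en appliquant v(0) = -4, nous trouvons v(t) = 16·t^3 - 2·t - 4. En prenant ∫v(t)dt et en appliquant x(0) = 1, nous trouvons x(t) = 4·t^4 - t^2 - 4·t + 1. De l'équation de la position x(t) = 4·t^4 - t^2 - 4·t + 1, nous substituons t = 3 pour obtenir x = 304.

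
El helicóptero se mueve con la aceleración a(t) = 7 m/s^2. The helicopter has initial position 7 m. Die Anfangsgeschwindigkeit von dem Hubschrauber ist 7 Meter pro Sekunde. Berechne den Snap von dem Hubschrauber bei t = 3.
Ausgehend von der Beschleunigung a(t) = 7, nehmen wir 2 Ableitungen. Die Ableitung von der Beschleunigung ergibt den Ruck: j(t) = 0. Durch Ableiten von dem Ruck erhalten wir den Snap: s(t) = 0. Wir haben den Snap s(t) = 0. Durch Einsetzen von t = 3: s(3) = 0.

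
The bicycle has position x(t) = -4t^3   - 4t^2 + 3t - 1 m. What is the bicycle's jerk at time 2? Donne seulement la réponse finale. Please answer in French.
Le jerk à t = 2 est j = -24.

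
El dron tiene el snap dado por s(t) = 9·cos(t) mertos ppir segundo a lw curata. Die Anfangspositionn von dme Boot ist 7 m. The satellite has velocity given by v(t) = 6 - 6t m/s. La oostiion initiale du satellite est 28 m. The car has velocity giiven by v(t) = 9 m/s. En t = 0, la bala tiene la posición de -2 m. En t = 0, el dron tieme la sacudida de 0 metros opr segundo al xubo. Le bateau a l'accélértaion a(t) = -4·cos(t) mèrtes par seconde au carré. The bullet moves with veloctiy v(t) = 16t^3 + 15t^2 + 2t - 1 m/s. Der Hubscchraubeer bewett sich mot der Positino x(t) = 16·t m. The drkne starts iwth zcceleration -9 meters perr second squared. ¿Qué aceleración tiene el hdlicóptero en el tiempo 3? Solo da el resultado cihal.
En t = 3, a = 0.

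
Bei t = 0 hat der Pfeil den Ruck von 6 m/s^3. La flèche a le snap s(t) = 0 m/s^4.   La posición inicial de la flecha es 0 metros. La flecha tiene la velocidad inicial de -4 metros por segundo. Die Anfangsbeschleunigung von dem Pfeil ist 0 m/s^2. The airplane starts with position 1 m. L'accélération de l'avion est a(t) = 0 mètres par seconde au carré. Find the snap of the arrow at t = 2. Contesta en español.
De la ecuación del snap s(t) = 0, sustituimos t = 2 para obtener s = 0.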